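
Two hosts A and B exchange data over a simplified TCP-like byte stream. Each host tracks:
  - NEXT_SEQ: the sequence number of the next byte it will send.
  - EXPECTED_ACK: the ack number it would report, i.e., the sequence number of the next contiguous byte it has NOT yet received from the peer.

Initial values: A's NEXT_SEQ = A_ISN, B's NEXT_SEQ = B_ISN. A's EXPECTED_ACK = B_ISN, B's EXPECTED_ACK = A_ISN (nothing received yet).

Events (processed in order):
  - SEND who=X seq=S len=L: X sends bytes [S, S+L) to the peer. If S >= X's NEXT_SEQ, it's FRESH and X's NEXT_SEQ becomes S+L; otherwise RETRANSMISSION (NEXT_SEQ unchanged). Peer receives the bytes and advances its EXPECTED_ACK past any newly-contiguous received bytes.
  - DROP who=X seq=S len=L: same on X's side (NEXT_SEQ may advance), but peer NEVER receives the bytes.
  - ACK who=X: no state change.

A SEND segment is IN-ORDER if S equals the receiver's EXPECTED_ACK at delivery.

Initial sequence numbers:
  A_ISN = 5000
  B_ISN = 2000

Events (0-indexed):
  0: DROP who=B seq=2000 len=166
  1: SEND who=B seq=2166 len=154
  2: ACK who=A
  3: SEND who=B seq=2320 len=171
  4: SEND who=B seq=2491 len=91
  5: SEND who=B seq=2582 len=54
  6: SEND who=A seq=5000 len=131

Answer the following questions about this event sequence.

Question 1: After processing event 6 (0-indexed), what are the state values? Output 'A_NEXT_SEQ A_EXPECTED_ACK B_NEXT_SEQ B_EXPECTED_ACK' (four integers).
After event 0: A_seq=5000 A_ack=2000 B_seq=2166 B_ack=5000
After event 1: A_seq=5000 A_ack=2000 B_seq=2320 B_ack=5000
After event 2: A_seq=5000 A_ack=2000 B_seq=2320 B_ack=5000
After event 3: A_seq=5000 A_ack=2000 B_seq=2491 B_ack=5000
After event 4: A_seq=5000 A_ack=2000 B_seq=2582 B_ack=5000
After event 5: A_seq=5000 A_ack=2000 B_seq=2636 B_ack=5000
After event 6: A_seq=5131 A_ack=2000 B_seq=2636 B_ack=5131

5131 2000 2636 5131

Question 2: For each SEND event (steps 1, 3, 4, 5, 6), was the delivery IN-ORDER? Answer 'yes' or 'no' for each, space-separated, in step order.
Step 1: SEND seq=2166 -> out-of-order
Step 3: SEND seq=2320 -> out-of-order
Step 4: SEND seq=2491 -> out-of-order
Step 5: SEND seq=2582 -> out-of-order
Step 6: SEND seq=5000 -> in-order

Answer: no no no no yes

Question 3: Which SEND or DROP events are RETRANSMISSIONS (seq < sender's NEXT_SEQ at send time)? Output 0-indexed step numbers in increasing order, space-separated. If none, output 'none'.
Answer: none

Derivation:
Step 0: DROP seq=2000 -> fresh
Step 1: SEND seq=2166 -> fresh
Step 3: SEND seq=2320 -> fresh
Step 4: SEND seq=2491 -> fresh
Step 5: SEND seq=2582 -> fresh
Step 6: SEND seq=5000 -> fresh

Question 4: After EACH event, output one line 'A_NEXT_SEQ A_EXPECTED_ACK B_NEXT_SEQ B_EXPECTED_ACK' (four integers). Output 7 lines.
5000 2000 2166 5000
5000 2000 2320 5000
5000 2000 2320 5000
5000 2000 2491 5000
5000 2000 2582 5000
5000 2000 2636 5000
5131 2000 2636 5131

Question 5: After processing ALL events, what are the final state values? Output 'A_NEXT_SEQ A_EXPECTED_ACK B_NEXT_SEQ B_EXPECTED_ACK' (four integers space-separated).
After event 0: A_seq=5000 A_ack=2000 B_seq=2166 B_ack=5000
After event 1: A_seq=5000 A_ack=2000 B_seq=2320 B_ack=5000
After event 2: A_seq=5000 A_ack=2000 B_seq=2320 B_ack=5000
After event 3: A_seq=5000 A_ack=2000 B_seq=2491 B_ack=5000
After event 4: A_seq=5000 A_ack=2000 B_seq=2582 B_ack=5000
After event 5: A_seq=5000 A_ack=2000 B_seq=2636 B_ack=5000
After event 6: A_seq=5131 A_ack=2000 B_seq=2636 B_ack=5131

Answer: 5131 2000 2636 5131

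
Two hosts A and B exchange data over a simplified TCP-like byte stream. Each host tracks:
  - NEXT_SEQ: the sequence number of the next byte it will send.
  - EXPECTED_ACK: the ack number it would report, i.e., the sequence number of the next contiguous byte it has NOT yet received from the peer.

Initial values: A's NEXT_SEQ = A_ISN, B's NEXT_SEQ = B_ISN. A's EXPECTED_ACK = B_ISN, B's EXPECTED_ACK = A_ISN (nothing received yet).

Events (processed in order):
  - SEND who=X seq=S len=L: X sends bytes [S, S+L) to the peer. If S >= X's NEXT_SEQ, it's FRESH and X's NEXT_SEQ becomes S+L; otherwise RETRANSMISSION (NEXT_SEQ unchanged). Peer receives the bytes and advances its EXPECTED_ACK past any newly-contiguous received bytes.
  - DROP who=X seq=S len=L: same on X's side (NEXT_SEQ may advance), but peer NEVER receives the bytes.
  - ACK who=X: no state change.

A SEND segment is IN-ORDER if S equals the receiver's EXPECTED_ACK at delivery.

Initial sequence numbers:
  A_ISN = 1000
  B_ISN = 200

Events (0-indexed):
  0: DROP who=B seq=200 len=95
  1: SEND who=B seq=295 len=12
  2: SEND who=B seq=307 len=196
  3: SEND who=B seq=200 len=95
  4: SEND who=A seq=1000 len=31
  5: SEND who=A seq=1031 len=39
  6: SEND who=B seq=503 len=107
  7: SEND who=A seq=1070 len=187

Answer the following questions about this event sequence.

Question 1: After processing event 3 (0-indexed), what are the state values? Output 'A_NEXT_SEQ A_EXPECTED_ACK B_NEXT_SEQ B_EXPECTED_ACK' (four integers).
After event 0: A_seq=1000 A_ack=200 B_seq=295 B_ack=1000
After event 1: A_seq=1000 A_ack=200 B_seq=307 B_ack=1000
After event 2: A_seq=1000 A_ack=200 B_seq=503 B_ack=1000
After event 3: A_seq=1000 A_ack=503 B_seq=503 B_ack=1000

1000 503 503 1000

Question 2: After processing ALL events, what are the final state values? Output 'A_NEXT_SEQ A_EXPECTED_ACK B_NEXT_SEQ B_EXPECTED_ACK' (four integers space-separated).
After event 0: A_seq=1000 A_ack=200 B_seq=295 B_ack=1000
After event 1: A_seq=1000 A_ack=200 B_seq=307 B_ack=1000
After event 2: A_seq=1000 A_ack=200 B_seq=503 B_ack=1000
After event 3: A_seq=1000 A_ack=503 B_seq=503 B_ack=1000
After event 4: A_seq=1031 A_ack=503 B_seq=503 B_ack=1031
After event 5: A_seq=1070 A_ack=503 B_seq=503 B_ack=1070
After event 6: A_seq=1070 A_ack=610 B_seq=610 B_ack=1070
After event 7: A_seq=1257 A_ack=610 B_seq=610 B_ack=1257

Answer: 1257 610 610 1257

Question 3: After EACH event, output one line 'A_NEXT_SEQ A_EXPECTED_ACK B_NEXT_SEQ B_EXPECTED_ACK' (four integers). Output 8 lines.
1000 200 295 1000
1000 200 307 1000
1000 200 503 1000
1000 503 503 1000
1031 503 503 1031
1070 503 503 1070
1070 610 610 1070
1257 610 610 1257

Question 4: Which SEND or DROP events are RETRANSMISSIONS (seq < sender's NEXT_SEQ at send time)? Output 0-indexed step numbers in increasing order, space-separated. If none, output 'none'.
Answer: 3

Derivation:
Step 0: DROP seq=200 -> fresh
Step 1: SEND seq=295 -> fresh
Step 2: SEND seq=307 -> fresh
Step 3: SEND seq=200 -> retransmit
Step 4: SEND seq=1000 -> fresh
Step 5: SEND seq=1031 -> fresh
Step 6: SEND seq=503 -> fresh
Step 7: SEND seq=1070 -> fresh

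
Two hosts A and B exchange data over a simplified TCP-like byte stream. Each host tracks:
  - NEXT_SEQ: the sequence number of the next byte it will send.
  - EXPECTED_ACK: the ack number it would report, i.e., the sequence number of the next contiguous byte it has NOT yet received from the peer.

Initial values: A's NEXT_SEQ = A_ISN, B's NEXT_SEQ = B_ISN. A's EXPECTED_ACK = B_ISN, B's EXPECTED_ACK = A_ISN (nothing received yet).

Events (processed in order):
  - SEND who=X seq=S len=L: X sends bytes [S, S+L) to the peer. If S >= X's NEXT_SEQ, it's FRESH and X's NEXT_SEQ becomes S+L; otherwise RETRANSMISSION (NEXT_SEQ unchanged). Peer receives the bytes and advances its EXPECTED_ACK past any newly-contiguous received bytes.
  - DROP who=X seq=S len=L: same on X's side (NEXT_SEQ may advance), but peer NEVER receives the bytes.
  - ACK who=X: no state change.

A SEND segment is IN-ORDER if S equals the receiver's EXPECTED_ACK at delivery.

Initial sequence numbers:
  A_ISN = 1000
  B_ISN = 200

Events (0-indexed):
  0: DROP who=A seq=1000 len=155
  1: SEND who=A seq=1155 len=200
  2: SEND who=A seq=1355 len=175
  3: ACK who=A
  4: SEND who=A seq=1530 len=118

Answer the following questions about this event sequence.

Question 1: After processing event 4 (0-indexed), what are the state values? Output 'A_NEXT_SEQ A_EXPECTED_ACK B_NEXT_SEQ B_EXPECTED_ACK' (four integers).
After event 0: A_seq=1155 A_ack=200 B_seq=200 B_ack=1000
After event 1: A_seq=1355 A_ack=200 B_seq=200 B_ack=1000
After event 2: A_seq=1530 A_ack=200 B_seq=200 B_ack=1000
After event 3: A_seq=1530 A_ack=200 B_seq=200 B_ack=1000
After event 4: A_seq=1648 A_ack=200 B_seq=200 B_ack=1000

1648 200 200 1000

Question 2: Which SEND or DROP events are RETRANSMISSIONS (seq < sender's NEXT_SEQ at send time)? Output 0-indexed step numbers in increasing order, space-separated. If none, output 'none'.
Answer: none

Derivation:
Step 0: DROP seq=1000 -> fresh
Step 1: SEND seq=1155 -> fresh
Step 2: SEND seq=1355 -> fresh
Step 4: SEND seq=1530 -> fresh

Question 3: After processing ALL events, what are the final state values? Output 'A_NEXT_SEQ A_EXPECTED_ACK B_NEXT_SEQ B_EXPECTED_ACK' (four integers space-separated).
After event 0: A_seq=1155 A_ack=200 B_seq=200 B_ack=1000
After event 1: A_seq=1355 A_ack=200 B_seq=200 B_ack=1000
After event 2: A_seq=1530 A_ack=200 B_seq=200 B_ack=1000
After event 3: A_seq=1530 A_ack=200 B_seq=200 B_ack=1000
After event 4: A_seq=1648 A_ack=200 B_seq=200 B_ack=1000

Answer: 1648 200 200 1000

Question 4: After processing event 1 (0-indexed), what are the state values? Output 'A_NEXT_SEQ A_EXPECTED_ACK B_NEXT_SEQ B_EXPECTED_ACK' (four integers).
After event 0: A_seq=1155 A_ack=200 B_seq=200 B_ack=1000
After event 1: A_seq=1355 A_ack=200 B_seq=200 B_ack=1000

1355 200 200 1000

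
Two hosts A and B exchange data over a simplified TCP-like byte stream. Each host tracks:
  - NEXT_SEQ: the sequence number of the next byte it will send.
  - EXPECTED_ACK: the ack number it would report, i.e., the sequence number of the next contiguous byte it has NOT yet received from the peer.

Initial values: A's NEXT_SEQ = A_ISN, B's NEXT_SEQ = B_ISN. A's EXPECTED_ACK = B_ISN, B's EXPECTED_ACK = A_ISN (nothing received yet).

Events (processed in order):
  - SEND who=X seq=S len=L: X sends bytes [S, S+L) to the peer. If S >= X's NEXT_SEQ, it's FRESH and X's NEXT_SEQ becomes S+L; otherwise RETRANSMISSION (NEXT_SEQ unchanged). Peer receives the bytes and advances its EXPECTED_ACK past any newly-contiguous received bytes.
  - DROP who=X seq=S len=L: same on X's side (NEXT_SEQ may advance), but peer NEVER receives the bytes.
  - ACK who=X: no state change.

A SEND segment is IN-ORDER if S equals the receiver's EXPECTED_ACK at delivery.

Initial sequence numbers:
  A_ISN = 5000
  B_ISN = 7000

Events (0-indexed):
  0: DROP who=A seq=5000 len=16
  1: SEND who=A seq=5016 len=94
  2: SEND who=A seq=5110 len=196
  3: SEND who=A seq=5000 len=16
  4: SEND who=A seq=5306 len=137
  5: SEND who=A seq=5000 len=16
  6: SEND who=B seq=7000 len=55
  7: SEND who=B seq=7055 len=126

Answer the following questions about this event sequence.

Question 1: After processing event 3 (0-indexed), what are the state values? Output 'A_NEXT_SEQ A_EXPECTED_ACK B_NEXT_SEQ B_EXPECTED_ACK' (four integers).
After event 0: A_seq=5016 A_ack=7000 B_seq=7000 B_ack=5000
After event 1: A_seq=5110 A_ack=7000 B_seq=7000 B_ack=5000
After event 2: A_seq=5306 A_ack=7000 B_seq=7000 B_ack=5000
After event 3: A_seq=5306 A_ack=7000 B_seq=7000 B_ack=5306

5306 7000 7000 5306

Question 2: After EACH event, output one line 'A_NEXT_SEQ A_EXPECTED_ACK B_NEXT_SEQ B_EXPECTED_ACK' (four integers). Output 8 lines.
5016 7000 7000 5000
5110 7000 7000 5000
5306 7000 7000 5000
5306 7000 7000 5306
5443 7000 7000 5443
5443 7000 7000 5443
5443 7055 7055 5443
5443 7181 7181 5443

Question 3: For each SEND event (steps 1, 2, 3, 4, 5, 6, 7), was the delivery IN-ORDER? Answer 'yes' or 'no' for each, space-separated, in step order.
Step 1: SEND seq=5016 -> out-of-order
Step 2: SEND seq=5110 -> out-of-order
Step 3: SEND seq=5000 -> in-order
Step 4: SEND seq=5306 -> in-order
Step 5: SEND seq=5000 -> out-of-order
Step 6: SEND seq=7000 -> in-order
Step 7: SEND seq=7055 -> in-order

Answer: no no yes yes no yes yes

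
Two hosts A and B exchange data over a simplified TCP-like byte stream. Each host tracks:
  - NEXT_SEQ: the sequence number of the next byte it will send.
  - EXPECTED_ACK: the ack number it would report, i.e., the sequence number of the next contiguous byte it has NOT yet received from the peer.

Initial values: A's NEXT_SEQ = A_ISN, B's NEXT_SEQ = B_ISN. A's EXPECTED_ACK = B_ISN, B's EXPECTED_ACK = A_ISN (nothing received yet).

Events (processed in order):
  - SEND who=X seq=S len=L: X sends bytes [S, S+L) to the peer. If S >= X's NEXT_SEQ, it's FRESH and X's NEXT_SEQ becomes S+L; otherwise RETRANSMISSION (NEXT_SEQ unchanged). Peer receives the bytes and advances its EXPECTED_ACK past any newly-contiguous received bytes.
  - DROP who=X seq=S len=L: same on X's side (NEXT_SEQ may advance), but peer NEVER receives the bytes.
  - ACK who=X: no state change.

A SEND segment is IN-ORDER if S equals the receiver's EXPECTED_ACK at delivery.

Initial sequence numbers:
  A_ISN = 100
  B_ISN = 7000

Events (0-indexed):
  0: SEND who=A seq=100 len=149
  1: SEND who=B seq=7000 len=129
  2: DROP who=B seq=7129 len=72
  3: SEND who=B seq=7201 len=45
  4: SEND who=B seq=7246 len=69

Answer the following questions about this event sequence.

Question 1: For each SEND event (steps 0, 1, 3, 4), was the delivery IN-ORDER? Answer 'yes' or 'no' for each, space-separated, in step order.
Step 0: SEND seq=100 -> in-order
Step 1: SEND seq=7000 -> in-order
Step 3: SEND seq=7201 -> out-of-order
Step 4: SEND seq=7246 -> out-of-order

Answer: yes yes no no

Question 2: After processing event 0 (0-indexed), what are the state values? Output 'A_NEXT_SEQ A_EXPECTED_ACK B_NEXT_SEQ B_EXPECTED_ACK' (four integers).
After event 0: A_seq=249 A_ack=7000 B_seq=7000 B_ack=249

249 7000 7000 249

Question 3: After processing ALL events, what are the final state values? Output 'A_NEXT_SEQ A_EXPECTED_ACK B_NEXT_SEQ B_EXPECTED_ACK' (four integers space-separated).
Answer: 249 7129 7315 249

Derivation:
After event 0: A_seq=249 A_ack=7000 B_seq=7000 B_ack=249
After event 1: A_seq=249 A_ack=7129 B_seq=7129 B_ack=249
After event 2: A_seq=249 A_ack=7129 B_seq=7201 B_ack=249
After event 3: A_seq=249 A_ack=7129 B_seq=7246 B_ack=249
After event 4: A_seq=249 A_ack=7129 B_seq=7315 B_ack=249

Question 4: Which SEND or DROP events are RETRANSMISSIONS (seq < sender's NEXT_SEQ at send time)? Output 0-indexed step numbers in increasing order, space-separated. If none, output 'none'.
Answer: none

Derivation:
Step 0: SEND seq=100 -> fresh
Step 1: SEND seq=7000 -> fresh
Step 2: DROP seq=7129 -> fresh
Step 3: SEND seq=7201 -> fresh
Step 4: SEND seq=7246 -> fresh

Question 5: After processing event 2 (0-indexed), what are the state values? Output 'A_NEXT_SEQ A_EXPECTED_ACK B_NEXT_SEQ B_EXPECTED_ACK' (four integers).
After event 0: A_seq=249 A_ack=7000 B_seq=7000 B_ack=249
After event 1: A_seq=249 A_ack=7129 B_seq=7129 B_ack=249
After event 2: A_seq=249 A_ack=7129 B_seq=7201 B_ack=249

249 7129 7201 249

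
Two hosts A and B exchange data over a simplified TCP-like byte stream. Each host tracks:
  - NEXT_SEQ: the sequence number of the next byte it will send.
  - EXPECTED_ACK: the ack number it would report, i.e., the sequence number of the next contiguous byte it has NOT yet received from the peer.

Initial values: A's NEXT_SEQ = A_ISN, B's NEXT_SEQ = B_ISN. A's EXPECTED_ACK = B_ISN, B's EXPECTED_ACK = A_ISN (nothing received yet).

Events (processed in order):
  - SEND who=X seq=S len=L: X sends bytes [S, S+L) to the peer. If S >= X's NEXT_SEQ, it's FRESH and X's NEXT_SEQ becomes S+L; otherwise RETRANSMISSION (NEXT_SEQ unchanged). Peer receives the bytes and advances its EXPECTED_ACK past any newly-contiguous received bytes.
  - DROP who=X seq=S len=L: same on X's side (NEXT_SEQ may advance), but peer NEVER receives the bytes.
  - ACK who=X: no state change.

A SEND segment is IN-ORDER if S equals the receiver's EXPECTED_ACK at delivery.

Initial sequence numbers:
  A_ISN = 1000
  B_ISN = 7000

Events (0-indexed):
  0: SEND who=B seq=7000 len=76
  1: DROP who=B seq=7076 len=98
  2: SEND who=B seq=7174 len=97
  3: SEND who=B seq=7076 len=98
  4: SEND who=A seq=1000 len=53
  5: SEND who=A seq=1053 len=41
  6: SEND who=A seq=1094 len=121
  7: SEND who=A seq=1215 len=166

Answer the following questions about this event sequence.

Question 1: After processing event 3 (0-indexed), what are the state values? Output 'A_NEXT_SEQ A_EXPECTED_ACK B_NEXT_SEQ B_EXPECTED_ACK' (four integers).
After event 0: A_seq=1000 A_ack=7076 B_seq=7076 B_ack=1000
After event 1: A_seq=1000 A_ack=7076 B_seq=7174 B_ack=1000
After event 2: A_seq=1000 A_ack=7076 B_seq=7271 B_ack=1000
After event 3: A_seq=1000 A_ack=7271 B_seq=7271 B_ack=1000

1000 7271 7271 1000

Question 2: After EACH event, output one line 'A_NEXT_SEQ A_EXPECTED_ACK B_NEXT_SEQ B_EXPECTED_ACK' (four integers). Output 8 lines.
1000 7076 7076 1000
1000 7076 7174 1000
1000 7076 7271 1000
1000 7271 7271 1000
1053 7271 7271 1053
1094 7271 7271 1094
1215 7271 7271 1215
1381 7271 7271 1381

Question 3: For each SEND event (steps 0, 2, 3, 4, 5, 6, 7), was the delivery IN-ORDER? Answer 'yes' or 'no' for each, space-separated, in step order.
Step 0: SEND seq=7000 -> in-order
Step 2: SEND seq=7174 -> out-of-order
Step 3: SEND seq=7076 -> in-order
Step 4: SEND seq=1000 -> in-order
Step 5: SEND seq=1053 -> in-order
Step 6: SEND seq=1094 -> in-order
Step 7: SEND seq=1215 -> in-order

Answer: yes no yes yes yes yes yes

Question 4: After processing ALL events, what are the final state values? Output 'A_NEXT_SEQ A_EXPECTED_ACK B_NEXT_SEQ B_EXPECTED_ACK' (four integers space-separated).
After event 0: A_seq=1000 A_ack=7076 B_seq=7076 B_ack=1000
After event 1: A_seq=1000 A_ack=7076 B_seq=7174 B_ack=1000
After event 2: A_seq=1000 A_ack=7076 B_seq=7271 B_ack=1000
After event 3: A_seq=1000 A_ack=7271 B_seq=7271 B_ack=1000
After event 4: A_seq=1053 A_ack=7271 B_seq=7271 B_ack=1053
After event 5: A_seq=1094 A_ack=7271 B_seq=7271 B_ack=1094
After event 6: A_seq=1215 A_ack=7271 B_seq=7271 B_ack=1215
After event 7: A_seq=1381 A_ack=7271 B_seq=7271 B_ack=1381

Answer: 1381 7271 7271 1381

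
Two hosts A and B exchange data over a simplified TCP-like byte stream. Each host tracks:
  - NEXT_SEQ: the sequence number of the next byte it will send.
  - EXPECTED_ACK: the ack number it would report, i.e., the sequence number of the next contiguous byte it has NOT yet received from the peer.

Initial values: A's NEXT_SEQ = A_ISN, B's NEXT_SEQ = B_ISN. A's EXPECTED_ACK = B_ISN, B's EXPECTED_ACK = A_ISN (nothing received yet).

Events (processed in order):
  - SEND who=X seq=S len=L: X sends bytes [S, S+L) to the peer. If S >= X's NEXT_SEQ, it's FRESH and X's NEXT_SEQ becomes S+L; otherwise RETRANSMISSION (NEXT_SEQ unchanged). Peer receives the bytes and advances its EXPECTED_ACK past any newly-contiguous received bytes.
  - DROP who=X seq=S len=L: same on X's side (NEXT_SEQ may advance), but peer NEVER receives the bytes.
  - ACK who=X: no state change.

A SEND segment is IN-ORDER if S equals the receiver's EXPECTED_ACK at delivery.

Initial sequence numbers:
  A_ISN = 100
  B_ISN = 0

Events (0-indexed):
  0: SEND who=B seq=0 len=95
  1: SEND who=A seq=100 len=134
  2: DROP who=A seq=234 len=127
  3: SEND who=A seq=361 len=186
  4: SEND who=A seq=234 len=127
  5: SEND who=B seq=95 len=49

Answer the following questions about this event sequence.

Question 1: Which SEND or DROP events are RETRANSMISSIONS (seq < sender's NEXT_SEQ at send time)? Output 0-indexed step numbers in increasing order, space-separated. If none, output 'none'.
Answer: 4

Derivation:
Step 0: SEND seq=0 -> fresh
Step 1: SEND seq=100 -> fresh
Step 2: DROP seq=234 -> fresh
Step 3: SEND seq=361 -> fresh
Step 4: SEND seq=234 -> retransmit
Step 5: SEND seq=95 -> fresh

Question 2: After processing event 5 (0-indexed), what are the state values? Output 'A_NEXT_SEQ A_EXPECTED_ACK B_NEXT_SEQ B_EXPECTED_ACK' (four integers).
After event 0: A_seq=100 A_ack=95 B_seq=95 B_ack=100
After event 1: A_seq=234 A_ack=95 B_seq=95 B_ack=234
After event 2: A_seq=361 A_ack=95 B_seq=95 B_ack=234
After event 3: A_seq=547 A_ack=95 B_seq=95 B_ack=234
After event 4: A_seq=547 A_ack=95 B_seq=95 B_ack=547
After event 5: A_seq=547 A_ack=144 B_seq=144 B_ack=547

547 144 144 547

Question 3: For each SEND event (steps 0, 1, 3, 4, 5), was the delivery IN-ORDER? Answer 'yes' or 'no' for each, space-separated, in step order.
Answer: yes yes no yes yes

Derivation:
Step 0: SEND seq=0 -> in-order
Step 1: SEND seq=100 -> in-order
Step 3: SEND seq=361 -> out-of-order
Step 4: SEND seq=234 -> in-order
Step 5: SEND seq=95 -> in-order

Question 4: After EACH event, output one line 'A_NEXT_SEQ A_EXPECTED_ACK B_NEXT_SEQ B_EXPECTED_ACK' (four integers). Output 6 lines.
100 95 95 100
234 95 95 234
361 95 95 234
547 95 95 234
547 95 95 547
547 144 144 547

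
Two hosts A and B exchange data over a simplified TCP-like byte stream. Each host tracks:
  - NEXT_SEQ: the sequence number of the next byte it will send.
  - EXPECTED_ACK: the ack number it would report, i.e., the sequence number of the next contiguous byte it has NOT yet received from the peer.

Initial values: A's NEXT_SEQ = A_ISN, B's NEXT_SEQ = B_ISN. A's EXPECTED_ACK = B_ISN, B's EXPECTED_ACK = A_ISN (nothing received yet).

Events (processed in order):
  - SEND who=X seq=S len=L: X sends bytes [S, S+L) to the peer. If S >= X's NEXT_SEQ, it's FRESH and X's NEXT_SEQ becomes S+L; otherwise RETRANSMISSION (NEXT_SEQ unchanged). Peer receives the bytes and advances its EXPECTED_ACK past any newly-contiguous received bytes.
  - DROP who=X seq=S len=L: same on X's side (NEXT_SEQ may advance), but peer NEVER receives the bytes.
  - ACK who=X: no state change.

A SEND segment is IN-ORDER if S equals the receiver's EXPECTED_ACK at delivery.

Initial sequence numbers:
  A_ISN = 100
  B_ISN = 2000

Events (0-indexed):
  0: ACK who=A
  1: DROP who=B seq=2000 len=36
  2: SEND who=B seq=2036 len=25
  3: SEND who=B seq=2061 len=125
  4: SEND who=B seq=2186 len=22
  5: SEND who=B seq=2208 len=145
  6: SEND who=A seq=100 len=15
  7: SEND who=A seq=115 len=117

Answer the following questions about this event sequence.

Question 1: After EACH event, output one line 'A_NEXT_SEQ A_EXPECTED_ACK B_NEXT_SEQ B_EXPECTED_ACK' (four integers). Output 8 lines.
100 2000 2000 100
100 2000 2036 100
100 2000 2061 100
100 2000 2186 100
100 2000 2208 100
100 2000 2353 100
115 2000 2353 115
232 2000 2353 232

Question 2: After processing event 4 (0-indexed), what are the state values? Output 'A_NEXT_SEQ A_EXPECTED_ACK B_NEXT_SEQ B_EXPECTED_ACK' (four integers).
After event 0: A_seq=100 A_ack=2000 B_seq=2000 B_ack=100
After event 1: A_seq=100 A_ack=2000 B_seq=2036 B_ack=100
After event 2: A_seq=100 A_ack=2000 B_seq=2061 B_ack=100
After event 3: A_seq=100 A_ack=2000 B_seq=2186 B_ack=100
After event 4: A_seq=100 A_ack=2000 B_seq=2208 B_ack=100

100 2000 2208 100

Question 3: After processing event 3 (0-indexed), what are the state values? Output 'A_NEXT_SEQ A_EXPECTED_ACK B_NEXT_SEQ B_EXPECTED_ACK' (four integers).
After event 0: A_seq=100 A_ack=2000 B_seq=2000 B_ack=100
After event 1: A_seq=100 A_ack=2000 B_seq=2036 B_ack=100
After event 2: A_seq=100 A_ack=2000 B_seq=2061 B_ack=100
After event 3: A_seq=100 A_ack=2000 B_seq=2186 B_ack=100

100 2000 2186 100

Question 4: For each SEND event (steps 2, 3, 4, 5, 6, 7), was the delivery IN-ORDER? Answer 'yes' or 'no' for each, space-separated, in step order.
Step 2: SEND seq=2036 -> out-of-order
Step 3: SEND seq=2061 -> out-of-order
Step 4: SEND seq=2186 -> out-of-order
Step 5: SEND seq=2208 -> out-of-order
Step 6: SEND seq=100 -> in-order
Step 7: SEND seq=115 -> in-order

Answer: no no no no yes yes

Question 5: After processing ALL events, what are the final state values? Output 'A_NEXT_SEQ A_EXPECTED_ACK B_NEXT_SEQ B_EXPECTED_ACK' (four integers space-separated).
Answer: 232 2000 2353 232

Derivation:
After event 0: A_seq=100 A_ack=2000 B_seq=2000 B_ack=100
After event 1: A_seq=100 A_ack=2000 B_seq=2036 B_ack=100
After event 2: A_seq=100 A_ack=2000 B_seq=2061 B_ack=100
After event 3: A_seq=100 A_ack=2000 B_seq=2186 B_ack=100
After event 4: A_seq=100 A_ack=2000 B_seq=2208 B_ack=100
After event 5: A_seq=100 A_ack=2000 B_seq=2353 B_ack=100
After event 6: A_seq=115 A_ack=2000 B_seq=2353 B_ack=115
After event 7: A_seq=232 A_ack=2000 B_seq=2353 B_ack=232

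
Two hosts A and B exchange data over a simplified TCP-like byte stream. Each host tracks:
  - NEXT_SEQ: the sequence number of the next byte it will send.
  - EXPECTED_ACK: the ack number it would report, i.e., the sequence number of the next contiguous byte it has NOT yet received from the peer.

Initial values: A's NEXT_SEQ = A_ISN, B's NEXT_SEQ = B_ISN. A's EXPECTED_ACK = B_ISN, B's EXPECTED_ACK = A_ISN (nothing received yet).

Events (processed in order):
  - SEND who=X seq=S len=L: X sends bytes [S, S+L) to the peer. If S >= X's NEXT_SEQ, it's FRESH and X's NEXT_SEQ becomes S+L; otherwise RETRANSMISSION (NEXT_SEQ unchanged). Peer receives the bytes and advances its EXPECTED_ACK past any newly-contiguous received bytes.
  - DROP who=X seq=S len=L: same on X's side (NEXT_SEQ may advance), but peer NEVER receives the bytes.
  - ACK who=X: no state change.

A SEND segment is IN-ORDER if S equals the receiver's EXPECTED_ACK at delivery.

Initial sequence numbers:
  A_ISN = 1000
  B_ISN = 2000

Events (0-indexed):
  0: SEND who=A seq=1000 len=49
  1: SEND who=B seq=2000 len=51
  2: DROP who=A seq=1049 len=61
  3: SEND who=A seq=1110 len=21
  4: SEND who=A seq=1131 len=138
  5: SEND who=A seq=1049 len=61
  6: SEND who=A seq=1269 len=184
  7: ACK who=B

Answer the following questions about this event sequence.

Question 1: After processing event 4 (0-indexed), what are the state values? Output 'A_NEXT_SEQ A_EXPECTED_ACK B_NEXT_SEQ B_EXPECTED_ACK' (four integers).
After event 0: A_seq=1049 A_ack=2000 B_seq=2000 B_ack=1049
After event 1: A_seq=1049 A_ack=2051 B_seq=2051 B_ack=1049
After event 2: A_seq=1110 A_ack=2051 B_seq=2051 B_ack=1049
After event 3: A_seq=1131 A_ack=2051 B_seq=2051 B_ack=1049
After event 4: A_seq=1269 A_ack=2051 B_seq=2051 B_ack=1049

1269 2051 2051 1049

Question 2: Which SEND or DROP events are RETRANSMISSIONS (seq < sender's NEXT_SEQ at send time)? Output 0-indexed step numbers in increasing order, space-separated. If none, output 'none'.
Answer: 5

Derivation:
Step 0: SEND seq=1000 -> fresh
Step 1: SEND seq=2000 -> fresh
Step 2: DROP seq=1049 -> fresh
Step 3: SEND seq=1110 -> fresh
Step 4: SEND seq=1131 -> fresh
Step 5: SEND seq=1049 -> retransmit
Step 6: SEND seq=1269 -> fresh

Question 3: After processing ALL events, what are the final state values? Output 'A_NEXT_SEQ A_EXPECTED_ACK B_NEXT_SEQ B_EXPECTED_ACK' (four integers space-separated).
After event 0: A_seq=1049 A_ack=2000 B_seq=2000 B_ack=1049
After event 1: A_seq=1049 A_ack=2051 B_seq=2051 B_ack=1049
After event 2: A_seq=1110 A_ack=2051 B_seq=2051 B_ack=1049
After event 3: A_seq=1131 A_ack=2051 B_seq=2051 B_ack=1049
After event 4: A_seq=1269 A_ack=2051 B_seq=2051 B_ack=1049
After event 5: A_seq=1269 A_ack=2051 B_seq=2051 B_ack=1269
After event 6: A_seq=1453 A_ack=2051 B_seq=2051 B_ack=1453
After event 7: A_seq=1453 A_ack=2051 B_seq=2051 B_ack=1453

Answer: 1453 2051 2051 1453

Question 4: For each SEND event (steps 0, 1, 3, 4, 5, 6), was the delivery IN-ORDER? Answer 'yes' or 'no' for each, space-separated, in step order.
Answer: yes yes no no yes yes

Derivation:
Step 0: SEND seq=1000 -> in-order
Step 1: SEND seq=2000 -> in-order
Step 3: SEND seq=1110 -> out-of-order
Step 4: SEND seq=1131 -> out-of-order
Step 5: SEND seq=1049 -> in-order
Step 6: SEND seq=1269 -> in-order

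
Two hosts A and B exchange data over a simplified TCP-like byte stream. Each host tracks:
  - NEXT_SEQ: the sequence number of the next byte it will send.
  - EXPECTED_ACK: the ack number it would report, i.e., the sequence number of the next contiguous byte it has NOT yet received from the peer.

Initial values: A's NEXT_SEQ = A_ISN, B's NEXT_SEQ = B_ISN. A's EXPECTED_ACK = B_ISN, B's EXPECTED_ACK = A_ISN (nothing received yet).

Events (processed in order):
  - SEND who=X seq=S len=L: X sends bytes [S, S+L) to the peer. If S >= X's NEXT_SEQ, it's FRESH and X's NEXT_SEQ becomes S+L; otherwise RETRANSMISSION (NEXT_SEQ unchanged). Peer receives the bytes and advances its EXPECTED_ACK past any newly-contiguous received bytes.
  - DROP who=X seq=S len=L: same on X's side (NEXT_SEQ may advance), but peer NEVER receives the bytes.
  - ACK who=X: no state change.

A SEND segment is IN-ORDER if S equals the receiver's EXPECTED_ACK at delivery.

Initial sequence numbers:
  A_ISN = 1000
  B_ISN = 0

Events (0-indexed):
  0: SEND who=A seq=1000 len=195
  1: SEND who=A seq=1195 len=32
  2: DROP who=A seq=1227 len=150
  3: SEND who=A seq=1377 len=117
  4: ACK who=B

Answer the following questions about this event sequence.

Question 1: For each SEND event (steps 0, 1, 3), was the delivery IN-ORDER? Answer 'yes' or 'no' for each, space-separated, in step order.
Step 0: SEND seq=1000 -> in-order
Step 1: SEND seq=1195 -> in-order
Step 3: SEND seq=1377 -> out-of-order

Answer: yes yes no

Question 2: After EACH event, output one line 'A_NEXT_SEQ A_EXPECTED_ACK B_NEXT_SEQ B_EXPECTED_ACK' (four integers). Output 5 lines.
1195 0 0 1195
1227 0 0 1227
1377 0 0 1227
1494 0 0 1227
1494 0 0 1227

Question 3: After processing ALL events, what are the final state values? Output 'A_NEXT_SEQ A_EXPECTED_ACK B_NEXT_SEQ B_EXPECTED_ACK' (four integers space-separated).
After event 0: A_seq=1195 A_ack=0 B_seq=0 B_ack=1195
After event 1: A_seq=1227 A_ack=0 B_seq=0 B_ack=1227
After event 2: A_seq=1377 A_ack=0 B_seq=0 B_ack=1227
After event 3: A_seq=1494 A_ack=0 B_seq=0 B_ack=1227
After event 4: A_seq=1494 A_ack=0 B_seq=0 B_ack=1227

Answer: 1494 0 0 1227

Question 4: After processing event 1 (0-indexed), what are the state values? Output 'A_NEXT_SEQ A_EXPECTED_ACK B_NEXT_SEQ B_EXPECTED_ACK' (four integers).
After event 0: A_seq=1195 A_ack=0 B_seq=0 B_ack=1195
After event 1: A_seq=1227 A_ack=0 B_seq=0 B_ack=1227

1227 0 0 1227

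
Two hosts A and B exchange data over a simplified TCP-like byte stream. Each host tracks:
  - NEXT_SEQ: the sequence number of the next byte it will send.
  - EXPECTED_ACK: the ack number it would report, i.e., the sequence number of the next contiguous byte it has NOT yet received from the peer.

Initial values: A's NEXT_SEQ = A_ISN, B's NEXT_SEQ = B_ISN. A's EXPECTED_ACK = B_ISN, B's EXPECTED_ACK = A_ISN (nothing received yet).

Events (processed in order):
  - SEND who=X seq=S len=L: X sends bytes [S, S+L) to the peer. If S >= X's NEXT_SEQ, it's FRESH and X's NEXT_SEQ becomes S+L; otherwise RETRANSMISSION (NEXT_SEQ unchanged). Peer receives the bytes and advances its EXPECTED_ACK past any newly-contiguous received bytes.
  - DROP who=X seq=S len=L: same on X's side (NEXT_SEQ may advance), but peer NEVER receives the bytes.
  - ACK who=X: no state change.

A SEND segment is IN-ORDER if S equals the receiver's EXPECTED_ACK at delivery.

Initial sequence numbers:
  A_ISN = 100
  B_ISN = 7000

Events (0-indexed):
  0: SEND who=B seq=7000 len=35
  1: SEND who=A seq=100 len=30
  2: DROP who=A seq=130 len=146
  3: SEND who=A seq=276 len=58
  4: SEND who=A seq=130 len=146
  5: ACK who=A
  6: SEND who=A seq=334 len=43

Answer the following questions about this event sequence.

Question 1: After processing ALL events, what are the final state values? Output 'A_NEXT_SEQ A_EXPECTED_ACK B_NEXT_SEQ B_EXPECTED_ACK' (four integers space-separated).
Answer: 377 7035 7035 377

Derivation:
After event 0: A_seq=100 A_ack=7035 B_seq=7035 B_ack=100
After event 1: A_seq=130 A_ack=7035 B_seq=7035 B_ack=130
After event 2: A_seq=276 A_ack=7035 B_seq=7035 B_ack=130
After event 3: A_seq=334 A_ack=7035 B_seq=7035 B_ack=130
After event 4: A_seq=334 A_ack=7035 B_seq=7035 B_ack=334
After event 5: A_seq=334 A_ack=7035 B_seq=7035 B_ack=334
After event 6: A_seq=377 A_ack=7035 B_seq=7035 B_ack=377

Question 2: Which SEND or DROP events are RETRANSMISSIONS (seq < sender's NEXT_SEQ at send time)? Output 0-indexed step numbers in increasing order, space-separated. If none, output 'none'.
Answer: 4

Derivation:
Step 0: SEND seq=7000 -> fresh
Step 1: SEND seq=100 -> fresh
Step 2: DROP seq=130 -> fresh
Step 3: SEND seq=276 -> fresh
Step 4: SEND seq=130 -> retransmit
Step 6: SEND seq=334 -> fresh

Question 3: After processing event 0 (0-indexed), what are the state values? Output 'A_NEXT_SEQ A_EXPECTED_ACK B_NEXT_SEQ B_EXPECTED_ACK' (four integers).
After event 0: A_seq=100 A_ack=7035 B_seq=7035 B_ack=100

100 7035 7035 100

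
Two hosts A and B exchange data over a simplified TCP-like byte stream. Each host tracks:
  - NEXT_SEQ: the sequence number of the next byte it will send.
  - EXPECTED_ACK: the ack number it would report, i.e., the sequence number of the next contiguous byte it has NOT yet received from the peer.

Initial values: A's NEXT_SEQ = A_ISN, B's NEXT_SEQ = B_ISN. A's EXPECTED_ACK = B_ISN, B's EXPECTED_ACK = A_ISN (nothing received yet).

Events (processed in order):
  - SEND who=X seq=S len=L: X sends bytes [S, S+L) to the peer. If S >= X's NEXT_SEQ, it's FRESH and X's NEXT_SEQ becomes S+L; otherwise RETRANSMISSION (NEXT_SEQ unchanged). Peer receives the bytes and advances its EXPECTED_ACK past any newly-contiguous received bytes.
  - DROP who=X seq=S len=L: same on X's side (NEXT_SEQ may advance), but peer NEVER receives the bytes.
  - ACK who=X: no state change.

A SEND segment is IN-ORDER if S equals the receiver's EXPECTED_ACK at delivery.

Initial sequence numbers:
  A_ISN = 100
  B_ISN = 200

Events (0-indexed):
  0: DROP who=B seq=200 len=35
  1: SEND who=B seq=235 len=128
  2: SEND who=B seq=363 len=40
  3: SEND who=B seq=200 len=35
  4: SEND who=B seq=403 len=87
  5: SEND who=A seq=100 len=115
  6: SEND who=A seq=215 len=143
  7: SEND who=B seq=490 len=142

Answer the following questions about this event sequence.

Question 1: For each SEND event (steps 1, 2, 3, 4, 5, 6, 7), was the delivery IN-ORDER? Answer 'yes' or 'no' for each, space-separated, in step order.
Answer: no no yes yes yes yes yes

Derivation:
Step 1: SEND seq=235 -> out-of-order
Step 2: SEND seq=363 -> out-of-order
Step 3: SEND seq=200 -> in-order
Step 4: SEND seq=403 -> in-order
Step 5: SEND seq=100 -> in-order
Step 6: SEND seq=215 -> in-order
Step 7: SEND seq=490 -> in-order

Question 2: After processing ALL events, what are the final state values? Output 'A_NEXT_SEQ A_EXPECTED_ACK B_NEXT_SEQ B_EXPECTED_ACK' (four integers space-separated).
After event 0: A_seq=100 A_ack=200 B_seq=235 B_ack=100
After event 1: A_seq=100 A_ack=200 B_seq=363 B_ack=100
After event 2: A_seq=100 A_ack=200 B_seq=403 B_ack=100
After event 3: A_seq=100 A_ack=403 B_seq=403 B_ack=100
After event 4: A_seq=100 A_ack=490 B_seq=490 B_ack=100
After event 5: A_seq=215 A_ack=490 B_seq=490 B_ack=215
After event 6: A_seq=358 A_ack=490 B_seq=490 B_ack=358
After event 7: A_seq=358 A_ack=632 B_seq=632 B_ack=358

Answer: 358 632 632 358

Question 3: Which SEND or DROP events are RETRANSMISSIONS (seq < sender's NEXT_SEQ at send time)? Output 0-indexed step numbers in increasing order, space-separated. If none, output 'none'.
Step 0: DROP seq=200 -> fresh
Step 1: SEND seq=235 -> fresh
Step 2: SEND seq=363 -> fresh
Step 3: SEND seq=200 -> retransmit
Step 4: SEND seq=403 -> fresh
Step 5: SEND seq=100 -> fresh
Step 6: SEND seq=215 -> fresh
Step 7: SEND seq=490 -> fresh

Answer: 3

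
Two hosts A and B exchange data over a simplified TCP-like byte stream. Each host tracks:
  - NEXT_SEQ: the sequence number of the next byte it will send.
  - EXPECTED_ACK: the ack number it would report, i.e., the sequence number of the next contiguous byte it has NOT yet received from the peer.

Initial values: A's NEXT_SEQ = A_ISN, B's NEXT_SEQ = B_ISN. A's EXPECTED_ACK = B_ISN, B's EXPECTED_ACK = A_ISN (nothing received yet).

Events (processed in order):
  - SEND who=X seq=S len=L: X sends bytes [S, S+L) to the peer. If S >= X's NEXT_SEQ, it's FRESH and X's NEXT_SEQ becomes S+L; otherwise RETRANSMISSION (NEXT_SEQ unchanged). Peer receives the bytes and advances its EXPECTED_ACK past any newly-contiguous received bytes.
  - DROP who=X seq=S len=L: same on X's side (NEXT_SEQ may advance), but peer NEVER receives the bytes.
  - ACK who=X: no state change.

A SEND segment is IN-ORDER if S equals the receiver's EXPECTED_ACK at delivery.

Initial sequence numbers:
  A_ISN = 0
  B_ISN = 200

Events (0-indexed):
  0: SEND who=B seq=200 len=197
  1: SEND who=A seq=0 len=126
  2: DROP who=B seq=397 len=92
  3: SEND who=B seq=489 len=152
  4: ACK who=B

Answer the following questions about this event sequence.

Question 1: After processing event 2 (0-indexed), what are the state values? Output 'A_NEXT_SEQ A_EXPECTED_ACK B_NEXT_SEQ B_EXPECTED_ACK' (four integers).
After event 0: A_seq=0 A_ack=397 B_seq=397 B_ack=0
After event 1: A_seq=126 A_ack=397 B_seq=397 B_ack=126
After event 2: A_seq=126 A_ack=397 B_seq=489 B_ack=126

126 397 489 126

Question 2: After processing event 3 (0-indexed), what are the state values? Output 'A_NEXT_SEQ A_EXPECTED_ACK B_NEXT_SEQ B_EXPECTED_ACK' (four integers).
After event 0: A_seq=0 A_ack=397 B_seq=397 B_ack=0
After event 1: A_seq=126 A_ack=397 B_seq=397 B_ack=126
After event 2: A_seq=126 A_ack=397 B_seq=489 B_ack=126
After event 3: A_seq=126 A_ack=397 B_seq=641 B_ack=126

126 397 641 126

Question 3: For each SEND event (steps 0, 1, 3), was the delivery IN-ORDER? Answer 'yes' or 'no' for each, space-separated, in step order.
Answer: yes yes no

Derivation:
Step 0: SEND seq=200 -> in-order
Step 1: SEND seq=0 -> in-order
Step 3: SEND seq=489 -> out-of-order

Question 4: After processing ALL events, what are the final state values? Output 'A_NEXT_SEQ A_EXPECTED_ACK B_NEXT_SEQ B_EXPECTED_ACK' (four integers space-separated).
After event 0: A_seq=0 A_ack=397 B_seq=397 B_ack=0
After event 1: A_seq=126 A_ack=397 B_seq=397 B_ack=126
After event 2: A_seq=126 A_ack=397 B_seq=489 B_ack=126
After event 3: A_seq=126 A_ack=397 B_seq=641 B_ack=126
After event 4: A_seq=126 A_ack=397 B_seq=641 B_ack=126

Answer: 126 397 641 126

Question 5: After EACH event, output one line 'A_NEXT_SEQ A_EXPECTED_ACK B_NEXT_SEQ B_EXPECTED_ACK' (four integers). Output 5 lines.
0 397 397 0
126 397 397 126
126 397 489 126
126 397 641 126
126 397 641 126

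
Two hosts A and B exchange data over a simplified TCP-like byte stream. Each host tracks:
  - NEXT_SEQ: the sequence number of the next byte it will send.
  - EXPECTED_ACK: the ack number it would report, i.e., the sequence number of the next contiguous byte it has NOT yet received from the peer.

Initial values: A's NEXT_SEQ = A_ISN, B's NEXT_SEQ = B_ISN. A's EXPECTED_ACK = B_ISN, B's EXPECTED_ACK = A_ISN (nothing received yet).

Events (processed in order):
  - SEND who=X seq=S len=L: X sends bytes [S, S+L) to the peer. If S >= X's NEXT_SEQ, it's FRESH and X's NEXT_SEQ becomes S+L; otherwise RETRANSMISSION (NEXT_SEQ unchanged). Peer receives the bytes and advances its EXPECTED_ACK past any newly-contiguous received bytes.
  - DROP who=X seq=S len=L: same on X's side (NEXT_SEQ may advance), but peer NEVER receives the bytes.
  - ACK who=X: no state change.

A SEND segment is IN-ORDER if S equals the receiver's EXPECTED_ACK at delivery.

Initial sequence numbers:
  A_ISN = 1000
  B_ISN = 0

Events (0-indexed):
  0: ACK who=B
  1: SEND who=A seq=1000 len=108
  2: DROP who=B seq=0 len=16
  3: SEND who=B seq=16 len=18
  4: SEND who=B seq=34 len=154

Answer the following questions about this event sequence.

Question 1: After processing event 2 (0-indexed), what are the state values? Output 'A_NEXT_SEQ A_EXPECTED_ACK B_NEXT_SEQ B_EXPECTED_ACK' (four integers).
After event 0: A_seq=1000 A_ack=0 B_seq=0 B_ack=1000
After event 1: A_seq=1108 A_ack=0 B_seq=0 B_ack=1108
After event 2: A_seq=1108 A_ack=0 B_seq=16 B_ack=1108

1108 0 16 1108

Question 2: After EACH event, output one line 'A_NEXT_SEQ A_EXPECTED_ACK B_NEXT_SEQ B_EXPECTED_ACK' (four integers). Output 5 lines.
1000 0 0 1000
1108 0 0 1108
1108 0 16 1108
1108 0 34 1108
1108 0 188 1108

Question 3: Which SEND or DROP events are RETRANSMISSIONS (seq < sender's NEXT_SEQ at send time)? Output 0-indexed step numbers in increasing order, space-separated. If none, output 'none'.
Answer: none

Derivation:
Step 1: SEND seq=1000 -> fresh
Step 2: DROP seq=0 -> fresh
Step 3: SEND seq=16 -> fresh
Step 4: SEND seq=34 -> fresh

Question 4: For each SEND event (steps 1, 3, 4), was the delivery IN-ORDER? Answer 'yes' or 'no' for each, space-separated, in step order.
Answer: yes no no

Derivation:
Step 1: SEND seq=1000 -> in-order
Step 3: SEND seq=16 -> out-of-order
Step 4: SEND seq=34 -> out-of-order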